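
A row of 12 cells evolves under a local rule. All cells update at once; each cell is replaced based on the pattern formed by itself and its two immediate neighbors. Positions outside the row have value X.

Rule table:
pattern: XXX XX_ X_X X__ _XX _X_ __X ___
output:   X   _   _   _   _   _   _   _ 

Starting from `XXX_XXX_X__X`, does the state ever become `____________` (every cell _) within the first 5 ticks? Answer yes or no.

tick 1: XX___X______
tick 2: X___________
tick 3: ____________
all cells are _ at tick 3

yes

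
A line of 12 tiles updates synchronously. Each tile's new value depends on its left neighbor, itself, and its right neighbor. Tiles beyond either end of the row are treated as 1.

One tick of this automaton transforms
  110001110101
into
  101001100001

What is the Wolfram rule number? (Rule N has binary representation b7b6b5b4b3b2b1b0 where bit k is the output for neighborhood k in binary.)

152

position 0: 111 → 1  (bit 7 = 1)
position 1: 110 → 0  (bit 6 = 0)
position 8: 101 → 0  (bit 5 = 0)
position 2: 100 → 1  (bit 4 = 1)
position 5: 011 → 1  (bit 3 = 1)
position 9: 010 → 0  (bit 2 = 0)
position 4: 001 → 0  (bit 1 = 0)
position 3: 000 → 0  (bit 0 = 0)
bits b7..b0 = 10011000 = 152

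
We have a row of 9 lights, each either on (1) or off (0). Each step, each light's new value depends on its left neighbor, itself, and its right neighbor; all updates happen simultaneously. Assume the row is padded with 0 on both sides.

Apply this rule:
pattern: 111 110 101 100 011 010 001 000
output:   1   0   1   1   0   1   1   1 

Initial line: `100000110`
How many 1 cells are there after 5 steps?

111111001
011110111
101101010
110011111
001101110
count of 1: 5

5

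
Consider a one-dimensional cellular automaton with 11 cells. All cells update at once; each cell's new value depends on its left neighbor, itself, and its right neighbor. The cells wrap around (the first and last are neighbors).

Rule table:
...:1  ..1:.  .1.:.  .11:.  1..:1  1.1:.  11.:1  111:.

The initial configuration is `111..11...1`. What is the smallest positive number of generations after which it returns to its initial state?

..11..111..
1..11...111
11..111....
.11...1111.
..111....11
1...1111..1
111....11..
..1111..11.
1....11..11
1111..11...
...11..111.
11..11...11
.11..111...
..11...1111
1..111....1
11...1111..
.111....11.
...1111..11
11....11..1
.1111..11..
....11..111
111..11...1

22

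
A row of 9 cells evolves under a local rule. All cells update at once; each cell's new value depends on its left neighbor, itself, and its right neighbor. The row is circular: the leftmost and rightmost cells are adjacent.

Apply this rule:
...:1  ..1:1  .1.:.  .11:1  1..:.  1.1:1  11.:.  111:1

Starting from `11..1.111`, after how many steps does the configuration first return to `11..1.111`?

9

step 1: 1..1.1111
step 2: ..1.11111
step 3: .1.11111.
step 4: 1.11111..
step 5: .11111..1
step 6: 11111..1.
step 7: 1111..1.1
step 8: 111..1.11
step 9: 11..1.111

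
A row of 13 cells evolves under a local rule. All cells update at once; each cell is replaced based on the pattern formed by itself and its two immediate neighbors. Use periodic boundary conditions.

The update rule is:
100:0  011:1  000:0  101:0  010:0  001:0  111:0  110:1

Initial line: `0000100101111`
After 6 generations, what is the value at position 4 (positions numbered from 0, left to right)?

0000000001001
0000000000000
0000000000000  (fixed point — unchanged through generation 6)
position 4 holds 0

0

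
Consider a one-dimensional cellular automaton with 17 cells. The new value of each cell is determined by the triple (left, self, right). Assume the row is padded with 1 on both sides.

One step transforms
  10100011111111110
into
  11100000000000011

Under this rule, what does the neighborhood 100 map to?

0

At position 3 the neighborhood is 100; the next row has 0 there.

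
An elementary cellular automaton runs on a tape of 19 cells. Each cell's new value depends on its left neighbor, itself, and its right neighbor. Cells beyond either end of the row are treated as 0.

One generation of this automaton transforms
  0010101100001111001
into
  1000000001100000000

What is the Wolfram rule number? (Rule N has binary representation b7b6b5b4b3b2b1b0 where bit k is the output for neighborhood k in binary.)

position 13: 111 → 0  (bit 7 = 0)
position 7: 110 → 0  (bit 6 = 0)
position 3: 101 → 0  (bit 5 = 0)
position 8: 100 → 0  (bit 4 = 0)
position 6: 011 → 0  (bit 3 = 0)
position 2: 010 → 0  (bit 2 = 0)
position 1: 001 → 0  (bit 1 = 0)
position 0: 000 → 1  (bit 0 = 1)
bits b7..b0 = 00000001 = 1

1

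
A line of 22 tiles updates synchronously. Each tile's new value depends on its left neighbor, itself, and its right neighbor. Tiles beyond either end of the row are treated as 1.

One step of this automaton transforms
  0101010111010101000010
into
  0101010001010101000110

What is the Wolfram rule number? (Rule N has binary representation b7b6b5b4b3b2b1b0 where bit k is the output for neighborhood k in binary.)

70

position 8: 111 → 0  (bit 7 = 0)
position 9: 110 → 1  (bit 6 = 1)
position 0: 101 → 0  (bit 5 = 0)
position 16: 100 → 0  (bit 4 = 0)
position 7: 011 → 0  (bit 3 = 0)
position 1: 010 → 1  (bit 2 = 1)
position 19: 001 → 1  (bit 1 = 1)
position 17: 000 → 0  (bit 0 = 0)
bits b7..b0 = 01000110 = 70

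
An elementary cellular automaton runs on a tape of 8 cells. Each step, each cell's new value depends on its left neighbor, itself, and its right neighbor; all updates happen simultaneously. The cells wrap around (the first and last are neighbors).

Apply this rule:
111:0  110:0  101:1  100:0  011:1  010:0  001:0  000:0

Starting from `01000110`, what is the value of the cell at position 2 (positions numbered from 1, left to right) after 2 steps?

0

00000100
00000000
position 2 holds 0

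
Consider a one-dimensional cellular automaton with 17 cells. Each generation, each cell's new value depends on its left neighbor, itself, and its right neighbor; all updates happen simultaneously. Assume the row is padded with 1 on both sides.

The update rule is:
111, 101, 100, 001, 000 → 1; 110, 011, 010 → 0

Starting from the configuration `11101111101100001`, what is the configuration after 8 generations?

10101010101101101

11010111010011110
10101010101101101
01010101010010010
10101010101101101  (repeats generation 2; period 2)
generation 8: 10101010101101101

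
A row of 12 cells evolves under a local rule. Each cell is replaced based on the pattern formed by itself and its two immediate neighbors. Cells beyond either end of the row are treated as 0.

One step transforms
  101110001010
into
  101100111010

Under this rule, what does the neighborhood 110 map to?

At position 4 the neighborhood is 110; the next row has 0 there.

0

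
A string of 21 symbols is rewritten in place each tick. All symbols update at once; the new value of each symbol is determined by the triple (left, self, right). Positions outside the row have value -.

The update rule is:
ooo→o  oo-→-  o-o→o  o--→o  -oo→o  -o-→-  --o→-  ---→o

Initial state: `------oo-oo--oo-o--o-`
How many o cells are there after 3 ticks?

ooooo-o-oo-o-o-o-o--o
oooo-o-oo-o-o-o-o-o--
ooo-o-oo-o-o-o-o-o-oo
count of o: 13

13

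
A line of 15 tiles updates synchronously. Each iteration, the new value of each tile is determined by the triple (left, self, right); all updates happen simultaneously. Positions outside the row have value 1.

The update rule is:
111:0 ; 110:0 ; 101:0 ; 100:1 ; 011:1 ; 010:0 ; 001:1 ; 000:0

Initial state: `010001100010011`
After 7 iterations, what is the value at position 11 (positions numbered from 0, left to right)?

iteration 1: 001011010101110
iteration 2: 110010000001000
iteration 3: 001101000010101
iteration 4: 111000100100001
iteration 5: 000101011010011
iteration 6: 101000010001110
iteration 7: 000100101011000
position 11 holds 1

1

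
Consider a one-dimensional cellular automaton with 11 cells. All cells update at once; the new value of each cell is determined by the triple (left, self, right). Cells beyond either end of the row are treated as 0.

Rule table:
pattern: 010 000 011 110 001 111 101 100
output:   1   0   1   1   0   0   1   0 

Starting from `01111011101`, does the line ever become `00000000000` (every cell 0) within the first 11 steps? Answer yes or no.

no

step 1: 01001110111
step 2: 01001011101
step 3: 01001110111  (repeats step 1; period 2)
step 11: 01001110111
step 11 is 01001110111, still not uniform 0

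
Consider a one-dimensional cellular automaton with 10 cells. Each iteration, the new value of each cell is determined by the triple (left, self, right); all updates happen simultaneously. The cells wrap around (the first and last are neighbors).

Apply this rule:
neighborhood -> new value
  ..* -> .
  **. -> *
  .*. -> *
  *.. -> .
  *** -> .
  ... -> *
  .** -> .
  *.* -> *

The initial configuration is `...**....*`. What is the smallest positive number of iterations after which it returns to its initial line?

.*..*.**.*
**..**.***
.*...**...
.*.*..*.**
****..**.*
...*...**.
**.*.*..*.
.*****..**
*....*...*
*.**.*.*..
**.*****..
.**....*..
..*.**.*.*
..**.*****
...**....*

15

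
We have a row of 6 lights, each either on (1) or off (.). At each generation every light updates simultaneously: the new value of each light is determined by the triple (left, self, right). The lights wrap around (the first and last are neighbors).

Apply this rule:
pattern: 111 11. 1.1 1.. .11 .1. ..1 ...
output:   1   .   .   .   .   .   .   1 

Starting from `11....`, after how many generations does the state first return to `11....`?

...11.
11....

2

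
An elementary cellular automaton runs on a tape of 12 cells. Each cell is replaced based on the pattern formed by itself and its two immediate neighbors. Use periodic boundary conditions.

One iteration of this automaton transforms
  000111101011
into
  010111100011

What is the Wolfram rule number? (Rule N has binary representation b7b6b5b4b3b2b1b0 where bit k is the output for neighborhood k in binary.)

201

position 4: 111 → 1  (bit 7 = 1)
position 6: 110 → 1  (bit 6 = 1)
position 7: 101 → 0  (bit 5 = 0)
position 0: 100 → 0  (bit 4 = 0)
position 3: 011 → 1  (bit 3 = 1)
position 8: 010 → 0  (bit 2 = 0)
position 2: 001 → 0  (bit 1 = 0)
position 1: 000 → 1  (bit 0 = 1)
bits b7..b0 = 11001001 = 201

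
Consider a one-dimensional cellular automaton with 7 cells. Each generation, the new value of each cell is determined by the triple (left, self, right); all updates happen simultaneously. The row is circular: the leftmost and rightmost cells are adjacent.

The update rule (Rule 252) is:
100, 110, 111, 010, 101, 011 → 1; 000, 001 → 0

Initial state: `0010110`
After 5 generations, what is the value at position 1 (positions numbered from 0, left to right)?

1

0011111
1011111
1111111
1111111  (fixed point — unchanged through generation 5)
position 1 holds 1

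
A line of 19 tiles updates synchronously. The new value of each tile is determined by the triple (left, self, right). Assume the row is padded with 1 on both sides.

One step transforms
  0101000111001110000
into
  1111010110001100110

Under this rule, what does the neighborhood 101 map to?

At position 0 the neighborhood is 101; the next row has 1 there.

1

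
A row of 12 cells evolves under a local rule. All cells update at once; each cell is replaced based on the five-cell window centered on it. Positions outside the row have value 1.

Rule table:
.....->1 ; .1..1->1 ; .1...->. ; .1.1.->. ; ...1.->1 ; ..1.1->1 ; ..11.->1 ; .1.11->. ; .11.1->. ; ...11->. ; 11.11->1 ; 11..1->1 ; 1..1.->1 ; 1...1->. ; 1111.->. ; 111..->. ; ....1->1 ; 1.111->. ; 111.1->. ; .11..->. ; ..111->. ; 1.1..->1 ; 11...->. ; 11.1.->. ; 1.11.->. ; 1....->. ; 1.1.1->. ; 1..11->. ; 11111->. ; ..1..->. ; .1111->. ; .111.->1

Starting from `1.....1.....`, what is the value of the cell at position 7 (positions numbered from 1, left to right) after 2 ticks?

...111...11.
....1....1.1
position 7 holds .

.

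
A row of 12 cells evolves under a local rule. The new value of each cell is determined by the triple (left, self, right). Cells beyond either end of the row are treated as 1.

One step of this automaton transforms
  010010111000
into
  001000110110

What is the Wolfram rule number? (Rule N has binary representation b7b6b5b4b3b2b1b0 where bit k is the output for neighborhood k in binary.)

153

position 7: 111 → 1  (bit 7 = 1)
position 8: 110 → 0  (bit 6 = 0)
position 0: 101 → 0  (bit 5 = 0)
position 2: 100 → 1  (bit 4 = 1)
position 6: 011 → 1  (bit 3 = 1)
position 1: 010 → 0  (bit 2 = 0)
position 3: 001 → 0  (bit 1 = 0)
position 10: 000 → 1  (bit 0 = 1)
bits b7..b0 = 10011001 = 153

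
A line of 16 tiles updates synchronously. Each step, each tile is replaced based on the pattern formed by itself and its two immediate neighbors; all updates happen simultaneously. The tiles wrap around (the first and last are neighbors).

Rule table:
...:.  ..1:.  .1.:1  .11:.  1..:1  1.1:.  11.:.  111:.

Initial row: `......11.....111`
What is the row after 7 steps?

......1.......1.

1.......1.......
11......11......
..1.......1.....
..11......11....
....1.......1...
....11......11..
......1.......1.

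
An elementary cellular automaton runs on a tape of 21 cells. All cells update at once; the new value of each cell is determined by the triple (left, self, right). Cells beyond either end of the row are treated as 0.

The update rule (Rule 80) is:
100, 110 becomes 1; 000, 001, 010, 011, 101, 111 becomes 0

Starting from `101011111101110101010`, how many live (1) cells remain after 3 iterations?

2

000000000100010000001
000000000010001000000
000000000001000100000
count of 1: 2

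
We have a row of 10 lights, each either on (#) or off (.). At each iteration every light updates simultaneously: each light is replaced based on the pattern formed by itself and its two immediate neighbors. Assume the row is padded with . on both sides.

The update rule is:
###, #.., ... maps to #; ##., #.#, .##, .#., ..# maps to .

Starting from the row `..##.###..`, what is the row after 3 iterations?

..##.#####

iteration 1: #.....#.##
iteration 2: .####.....
iteration 3: ..##.#####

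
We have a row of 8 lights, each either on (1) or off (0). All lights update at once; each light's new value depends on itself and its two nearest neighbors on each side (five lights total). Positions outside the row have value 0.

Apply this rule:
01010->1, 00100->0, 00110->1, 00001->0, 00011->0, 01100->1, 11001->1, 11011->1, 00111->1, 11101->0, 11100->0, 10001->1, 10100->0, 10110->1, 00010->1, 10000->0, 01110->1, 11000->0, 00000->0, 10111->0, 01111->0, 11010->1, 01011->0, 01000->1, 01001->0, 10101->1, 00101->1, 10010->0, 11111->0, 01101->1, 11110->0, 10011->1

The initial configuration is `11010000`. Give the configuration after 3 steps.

11101000
11010100
11111010

11111010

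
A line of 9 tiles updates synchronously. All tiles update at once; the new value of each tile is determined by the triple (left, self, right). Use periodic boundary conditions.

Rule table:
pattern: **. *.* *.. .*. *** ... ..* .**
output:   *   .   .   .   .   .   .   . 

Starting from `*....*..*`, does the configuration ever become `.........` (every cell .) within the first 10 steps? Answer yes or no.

*........
.........
all cells are . at step 2

yes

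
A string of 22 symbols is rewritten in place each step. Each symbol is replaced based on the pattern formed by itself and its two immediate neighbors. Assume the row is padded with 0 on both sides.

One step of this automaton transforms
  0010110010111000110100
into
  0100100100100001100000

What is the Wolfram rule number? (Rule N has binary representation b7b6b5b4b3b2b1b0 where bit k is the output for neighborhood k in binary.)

position 11: 111 → 0  (bit 7 = 0)
position 5: 110 → 0  (bit 6 = 0)
position 3: 101 → 0  (bit 5 = 0)
position 6: 100 → 0  (bit 4 = 0)
position 4: 011 → 1  (bit 3 = 1)
position 2: 010 → 0  (bit 2 = 0)
position 1: 001 → 1  (bit 1 = 1)
position 0: 000 → 0  (bit 0 = 0)
bits b7..b0 = 00001010 = 10

10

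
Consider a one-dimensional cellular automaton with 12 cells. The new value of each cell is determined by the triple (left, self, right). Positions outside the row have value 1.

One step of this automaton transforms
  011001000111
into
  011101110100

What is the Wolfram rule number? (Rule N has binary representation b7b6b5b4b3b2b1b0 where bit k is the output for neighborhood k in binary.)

93

position 10: 111 → 0  (bit 7 = 0)
position 2: 110 → 1  (bit 6 = 1)
position 0: 101 → 0  (bit 5 = 0)
position 3: 100 → 1  (bit 4 = 1)
position 1: 011 → 1  (bit 3 = 1)
position 5: 010 → 1  (bit 2 = 1)
position 4: 001 → 0  (bit 1 = 0)
position 7: 000 → 1  (bit 0 = 1)
bits b7..b0 = 01011101 = 93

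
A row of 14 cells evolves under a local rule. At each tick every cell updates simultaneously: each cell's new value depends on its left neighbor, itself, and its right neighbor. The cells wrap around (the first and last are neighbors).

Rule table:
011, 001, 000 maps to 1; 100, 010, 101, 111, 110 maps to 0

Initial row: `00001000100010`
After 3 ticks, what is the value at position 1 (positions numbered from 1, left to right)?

0

11110011001100
10000110011001
00111100110011
position 1 holds 0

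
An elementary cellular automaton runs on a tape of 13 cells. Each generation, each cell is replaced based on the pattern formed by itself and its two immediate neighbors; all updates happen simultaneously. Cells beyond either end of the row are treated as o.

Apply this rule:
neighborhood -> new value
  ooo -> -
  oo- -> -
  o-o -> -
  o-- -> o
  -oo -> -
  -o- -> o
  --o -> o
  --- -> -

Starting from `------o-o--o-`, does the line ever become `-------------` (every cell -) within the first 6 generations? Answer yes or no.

o----oo-oooo-
-o--o--------
-ooooo------o
------o----o-
o----ooo--oo-
-o--o---oo---
generation 6 is -o--o---oo---, still not uniform -

no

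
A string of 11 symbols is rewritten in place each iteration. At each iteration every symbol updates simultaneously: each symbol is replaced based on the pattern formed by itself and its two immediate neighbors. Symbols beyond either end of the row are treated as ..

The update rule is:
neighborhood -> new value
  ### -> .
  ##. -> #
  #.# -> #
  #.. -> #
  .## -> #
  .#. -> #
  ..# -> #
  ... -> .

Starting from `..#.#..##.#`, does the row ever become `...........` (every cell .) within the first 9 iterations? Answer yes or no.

.##########
##........#
###......##
#.##....###
#####..##.#
#...#######
##.##.....#
######...##
#....##.###
iteration 9 is #....##.###, still not uniform .

no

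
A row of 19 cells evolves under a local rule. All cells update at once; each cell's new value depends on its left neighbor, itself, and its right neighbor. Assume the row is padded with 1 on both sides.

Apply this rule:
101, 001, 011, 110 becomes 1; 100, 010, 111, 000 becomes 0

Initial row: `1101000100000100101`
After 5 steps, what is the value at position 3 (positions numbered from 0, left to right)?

step 1: 0110001000001001011
step 2: 1110010000010010110
step 3: 0010100000100101111
step 4: 0101000001001011000
step 5: 1010000010010111001
position 3 holds 0

0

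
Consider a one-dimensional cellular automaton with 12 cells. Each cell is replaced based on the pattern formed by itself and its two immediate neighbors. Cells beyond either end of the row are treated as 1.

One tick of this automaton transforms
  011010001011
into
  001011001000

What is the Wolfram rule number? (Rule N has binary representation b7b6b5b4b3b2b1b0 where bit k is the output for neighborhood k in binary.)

84

position 11: 111 → 0  (bit 7 = 0)
position 2: 110 → 1  (bit 6 = 1)
position 0: 101 → 0  (bit 5 = 0)
position 5: 100 → 1  (bit 4 = 1)
position 1: 011 → 0  (bit 3 = 0)
position 4: 010 → 1  (bit 2 = 1)
position 7: 001 → 0  (bit 1 = 0)
position 6: 000 → 0  (bit 0 = 0)
bits b7..b0 = 01010100 = 84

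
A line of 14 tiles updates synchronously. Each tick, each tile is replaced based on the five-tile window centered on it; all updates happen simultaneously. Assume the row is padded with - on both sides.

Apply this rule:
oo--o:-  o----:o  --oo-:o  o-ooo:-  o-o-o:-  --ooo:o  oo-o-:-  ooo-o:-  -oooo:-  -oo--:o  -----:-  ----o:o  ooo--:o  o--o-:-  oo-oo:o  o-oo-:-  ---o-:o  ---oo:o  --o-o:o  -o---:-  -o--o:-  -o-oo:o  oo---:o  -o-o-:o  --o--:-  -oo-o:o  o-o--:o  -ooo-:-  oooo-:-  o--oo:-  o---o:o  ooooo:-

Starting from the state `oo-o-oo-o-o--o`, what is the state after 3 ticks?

tick 1: oo--o-o--oo---
tick 2: oo--ooo--oooo-
tick 3: oo--o-o--o--oo

oo--o-o--o--oo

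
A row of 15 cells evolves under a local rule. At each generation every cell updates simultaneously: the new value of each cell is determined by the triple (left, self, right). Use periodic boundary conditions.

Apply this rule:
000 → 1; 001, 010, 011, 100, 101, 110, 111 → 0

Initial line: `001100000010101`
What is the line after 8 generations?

111100000011111

generation 1: 000001111000000
generation 2: 111100000011111
generation 3: 000001111000000  (repeats generation 1; period 2)
generation 8: 111100000011111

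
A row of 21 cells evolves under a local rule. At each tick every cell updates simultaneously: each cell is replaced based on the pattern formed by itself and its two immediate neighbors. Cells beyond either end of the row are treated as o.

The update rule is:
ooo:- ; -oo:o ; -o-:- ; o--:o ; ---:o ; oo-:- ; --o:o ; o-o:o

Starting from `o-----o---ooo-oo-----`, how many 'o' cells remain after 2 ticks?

9

-ooooo-oooo--oo-ooooo
oo----oo---ooo-oo----
count of o: 9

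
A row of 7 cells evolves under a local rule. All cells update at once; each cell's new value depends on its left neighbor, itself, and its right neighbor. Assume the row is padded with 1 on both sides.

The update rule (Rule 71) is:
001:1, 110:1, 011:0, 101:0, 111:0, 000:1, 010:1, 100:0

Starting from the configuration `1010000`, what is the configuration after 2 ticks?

1010000

tick 1: 1010111
tick 2: 1010000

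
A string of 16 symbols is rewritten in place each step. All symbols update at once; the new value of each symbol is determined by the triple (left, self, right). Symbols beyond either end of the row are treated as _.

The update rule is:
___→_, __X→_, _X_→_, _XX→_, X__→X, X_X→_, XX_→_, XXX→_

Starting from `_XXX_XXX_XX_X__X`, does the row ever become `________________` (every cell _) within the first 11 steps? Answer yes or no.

yes

_____________X__
______________X_
_______________X
________________
all cells are _ at step 4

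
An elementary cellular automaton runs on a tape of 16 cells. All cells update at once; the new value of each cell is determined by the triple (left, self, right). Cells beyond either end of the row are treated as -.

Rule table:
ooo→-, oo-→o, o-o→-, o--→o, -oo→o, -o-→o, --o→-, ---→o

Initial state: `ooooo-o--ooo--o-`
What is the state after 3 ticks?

o---o-oo-o-oo-oo
ooo-o-oo-o-oo-oo
o-o-o-oo-o-oo-oo

o-o-o-oo-o-oo-oo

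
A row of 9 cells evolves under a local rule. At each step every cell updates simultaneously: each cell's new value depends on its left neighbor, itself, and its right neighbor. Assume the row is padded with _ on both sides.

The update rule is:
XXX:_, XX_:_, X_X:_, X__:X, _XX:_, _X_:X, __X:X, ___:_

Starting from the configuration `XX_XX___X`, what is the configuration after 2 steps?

_____X_XX
____XX___

____XX___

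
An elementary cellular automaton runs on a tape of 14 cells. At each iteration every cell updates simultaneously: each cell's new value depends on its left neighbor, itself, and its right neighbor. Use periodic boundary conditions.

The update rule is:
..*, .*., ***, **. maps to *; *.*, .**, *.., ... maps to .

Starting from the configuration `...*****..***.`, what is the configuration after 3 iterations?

*.*.*.**.*.**.

..*.****.*.**.
.**..***.*..*.
*.*.*.**.*.**.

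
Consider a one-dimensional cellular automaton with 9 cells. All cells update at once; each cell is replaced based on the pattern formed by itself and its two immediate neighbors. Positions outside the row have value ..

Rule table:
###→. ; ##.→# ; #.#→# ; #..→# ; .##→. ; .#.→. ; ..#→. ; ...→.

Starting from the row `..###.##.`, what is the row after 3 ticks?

......##.

....##.##
.....##.#
......##.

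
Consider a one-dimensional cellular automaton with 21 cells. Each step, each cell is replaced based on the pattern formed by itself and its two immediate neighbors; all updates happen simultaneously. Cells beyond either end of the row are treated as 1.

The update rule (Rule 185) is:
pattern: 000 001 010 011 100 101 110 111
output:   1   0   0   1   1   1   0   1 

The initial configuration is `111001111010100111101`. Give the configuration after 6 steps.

111010101011101111111

step 1: 110101110101010111011
step 2: 101011101010101110111
step 3: 010111010101011101111
step 4: 101110101010111011111
step 5: 011101010101110111111
step 6: 111010101011101111111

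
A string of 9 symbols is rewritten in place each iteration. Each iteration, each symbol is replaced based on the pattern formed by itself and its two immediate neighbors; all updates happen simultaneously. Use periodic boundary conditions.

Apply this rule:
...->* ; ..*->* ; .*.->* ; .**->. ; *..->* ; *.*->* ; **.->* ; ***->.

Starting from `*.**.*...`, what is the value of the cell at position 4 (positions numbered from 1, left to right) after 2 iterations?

.

**.******
.**......
position 4 holds .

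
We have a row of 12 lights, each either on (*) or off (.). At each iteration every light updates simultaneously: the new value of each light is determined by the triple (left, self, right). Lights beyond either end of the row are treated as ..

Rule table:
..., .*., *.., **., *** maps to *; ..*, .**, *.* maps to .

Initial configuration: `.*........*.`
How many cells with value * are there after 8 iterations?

.********.**
..*******..*
*..*******.*
**..******.*
.**..*****.*
..**..****.*
*..**..***.*
**..**..**.*
count of *: 7

7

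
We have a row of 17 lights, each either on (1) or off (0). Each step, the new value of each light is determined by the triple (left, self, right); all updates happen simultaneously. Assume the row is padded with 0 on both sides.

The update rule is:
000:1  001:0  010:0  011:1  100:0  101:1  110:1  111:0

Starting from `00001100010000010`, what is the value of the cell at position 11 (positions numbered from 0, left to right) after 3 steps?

0

step 1: 11101101000111000
step 2: 10111110010101011
step 3: 01100010001010111
position 11 holds 0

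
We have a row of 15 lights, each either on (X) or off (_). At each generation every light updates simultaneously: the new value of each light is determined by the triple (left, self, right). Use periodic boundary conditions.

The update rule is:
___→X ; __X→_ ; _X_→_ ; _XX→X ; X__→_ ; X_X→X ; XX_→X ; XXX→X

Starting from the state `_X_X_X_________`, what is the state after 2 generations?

___X___XXXXXXXX

__X_X__XXXXXXXX
___X___XXXXXXXX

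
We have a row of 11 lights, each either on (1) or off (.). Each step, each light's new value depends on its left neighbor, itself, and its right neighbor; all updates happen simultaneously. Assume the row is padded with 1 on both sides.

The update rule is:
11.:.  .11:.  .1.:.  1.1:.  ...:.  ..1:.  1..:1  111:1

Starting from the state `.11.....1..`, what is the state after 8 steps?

step 1: ...1.....1.
step 2: 1...1......
step 3: .1...1.....
step 4: ..1...1....
step 5: 1..1...1...
step 6: .1..1...1..
step 7: ..1..1...1.
step 8: 1..1..1....

1..1..1....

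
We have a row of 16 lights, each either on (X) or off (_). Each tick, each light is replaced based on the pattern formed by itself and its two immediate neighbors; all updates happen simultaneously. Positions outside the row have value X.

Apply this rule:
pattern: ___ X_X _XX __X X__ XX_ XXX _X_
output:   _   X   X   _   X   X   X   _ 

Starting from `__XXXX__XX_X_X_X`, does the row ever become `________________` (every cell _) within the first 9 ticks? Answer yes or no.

no

X_XXXXX_XXX_X_XX
XXXXXXXXXXXX_XXX
XXXXXXXXXXXXXXXX
XXXXXXXXXXXXXXXX  (fixed point — unchanged through tick 9)
tick 9 is XXXXXXXXXXXXXXXX, still not uniform _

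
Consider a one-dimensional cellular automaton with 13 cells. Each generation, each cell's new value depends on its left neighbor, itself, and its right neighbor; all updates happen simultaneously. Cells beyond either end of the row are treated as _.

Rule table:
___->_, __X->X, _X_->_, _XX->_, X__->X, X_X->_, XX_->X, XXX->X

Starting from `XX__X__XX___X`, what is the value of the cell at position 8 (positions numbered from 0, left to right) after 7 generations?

_XXX_XX_XX_X_
X_XX__X__X__X
___XXX_XX_XX_
__X_XX__X__XX
_X___XXX_XX_X
X_X_X_XX__X__
_______XXX_X_
position 8 holds X

X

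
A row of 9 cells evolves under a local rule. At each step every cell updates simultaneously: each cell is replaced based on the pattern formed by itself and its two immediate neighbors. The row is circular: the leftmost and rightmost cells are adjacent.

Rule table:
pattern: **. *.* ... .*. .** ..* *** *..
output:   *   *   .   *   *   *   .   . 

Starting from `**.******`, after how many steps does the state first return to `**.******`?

7

.***.....
**.*.....
****....*
...*...**
..**..***
.***.**.*
**.******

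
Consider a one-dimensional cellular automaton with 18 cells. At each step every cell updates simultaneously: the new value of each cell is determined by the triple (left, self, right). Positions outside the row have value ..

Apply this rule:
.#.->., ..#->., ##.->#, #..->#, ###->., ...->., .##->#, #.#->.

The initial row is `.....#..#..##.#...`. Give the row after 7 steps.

............#..#.#

step 1: ......#..#.##..#..
step 2: .......#...###..#.
step 3: ........#..#.##..#
step 4: .........#...###..
step 5: ..........#..#.##.
step 6: ...........#...###
step 7: ............#..#.#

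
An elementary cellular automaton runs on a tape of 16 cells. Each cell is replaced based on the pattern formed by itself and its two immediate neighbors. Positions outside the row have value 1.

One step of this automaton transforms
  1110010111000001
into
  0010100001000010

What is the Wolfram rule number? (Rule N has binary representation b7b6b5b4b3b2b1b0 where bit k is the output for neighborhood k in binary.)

66

position 0: 111 → 0  (bit 7 = 0)
position 2: 110 → 1  (bit 6 = 1)
position 6: 101 → 0  (bit 5 = 0)
position 3: 100 → 0  (bit 4 = 0)
position 7: 011 → 0  (bit 3 = 0)
position 5: 010 → 0  (bit 2 = 0)
position 4: 001 → 1  (bit 1 = 1)
position 11: 000 → 0  (bit 0 = 0)
bits b7..b0 = 01000010 = 66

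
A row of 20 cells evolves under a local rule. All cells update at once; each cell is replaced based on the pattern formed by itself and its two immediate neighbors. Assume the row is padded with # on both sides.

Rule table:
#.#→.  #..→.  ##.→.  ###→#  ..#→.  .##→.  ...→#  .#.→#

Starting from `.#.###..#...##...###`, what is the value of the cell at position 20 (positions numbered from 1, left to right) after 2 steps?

step 1: .#..#...#.#....#..##
step 2: .#..#.#.#.#.##.#...#
position 20 holds #

#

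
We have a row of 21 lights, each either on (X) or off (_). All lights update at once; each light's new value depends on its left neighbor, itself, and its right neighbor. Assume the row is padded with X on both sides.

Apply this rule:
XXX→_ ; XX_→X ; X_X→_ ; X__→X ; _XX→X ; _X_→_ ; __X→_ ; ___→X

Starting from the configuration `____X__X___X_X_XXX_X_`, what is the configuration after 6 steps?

XXX__X__XX_____X_X___
__XX__X_XXXXXX____XX_
X_XXX___X____XXXX_XX_
X_X_XXX__XXX_X__X_XX_
X___X_XX_X_X__X___XX_
XXX___XX____X__XX_XX_

XXX___XX____X__XX_XX_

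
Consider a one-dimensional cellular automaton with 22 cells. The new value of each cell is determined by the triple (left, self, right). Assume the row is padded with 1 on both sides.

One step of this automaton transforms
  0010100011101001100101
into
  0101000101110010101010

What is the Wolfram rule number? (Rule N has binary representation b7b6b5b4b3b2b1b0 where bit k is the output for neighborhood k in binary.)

226

position 9: 111 → 1  (bit 7 = 1)
position 10: 110 → 1  (bit 6 = 1)
position 3: 101 → 1  (bit 5 = 1)
position 0: 100 → 0  (bit 4 = 0)
position 8: 011 → 0  (bit 3 = 0)
position 2: 010 → 0  (bit 2 = 0)
position 1: 001 → 1  (bit 1 = 1)
position 6: 000 → 0  (bit 0 = 0)
bits b7..b0 = 11100010 = 226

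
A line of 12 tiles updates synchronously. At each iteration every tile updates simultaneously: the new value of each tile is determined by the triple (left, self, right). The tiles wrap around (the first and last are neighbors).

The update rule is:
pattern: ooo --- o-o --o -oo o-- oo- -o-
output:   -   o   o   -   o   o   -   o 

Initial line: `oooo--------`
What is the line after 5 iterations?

o---ooooooo-
ooo-o------o
---ooooooo-o
oo-o------oo
--ooooooo-o-

--ooooooo-o-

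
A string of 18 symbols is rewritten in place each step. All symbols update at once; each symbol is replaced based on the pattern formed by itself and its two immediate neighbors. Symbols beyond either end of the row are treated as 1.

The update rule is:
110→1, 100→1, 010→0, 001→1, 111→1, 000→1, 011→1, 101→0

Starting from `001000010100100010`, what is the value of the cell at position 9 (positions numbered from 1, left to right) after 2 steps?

110111100011011100
110111111111011111
position 9 holds 1

1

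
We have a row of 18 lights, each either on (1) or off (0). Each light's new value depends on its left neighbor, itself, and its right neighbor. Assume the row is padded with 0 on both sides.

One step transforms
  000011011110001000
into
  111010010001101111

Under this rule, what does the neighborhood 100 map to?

1

At position 11 the neighborhood is 100; the next row has 1 there.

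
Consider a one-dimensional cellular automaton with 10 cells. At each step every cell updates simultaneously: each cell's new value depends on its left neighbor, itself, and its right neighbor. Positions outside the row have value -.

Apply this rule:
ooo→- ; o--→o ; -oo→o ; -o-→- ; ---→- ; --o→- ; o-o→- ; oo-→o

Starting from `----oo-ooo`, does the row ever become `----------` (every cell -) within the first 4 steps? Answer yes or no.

no

----oo-o-o
----oo----
----ooo---
----o-oo--
step 4 is ----o-oo--, still not uniform -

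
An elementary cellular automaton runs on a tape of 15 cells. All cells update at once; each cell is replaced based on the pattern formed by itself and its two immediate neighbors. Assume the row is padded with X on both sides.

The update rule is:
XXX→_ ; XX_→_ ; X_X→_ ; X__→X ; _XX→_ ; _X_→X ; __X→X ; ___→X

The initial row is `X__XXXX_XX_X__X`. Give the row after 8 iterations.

_XX________XXX_
___XXXXXXXX____
XXX________XXXX
___XXXXXXXX____  (repeats iteration 2; period 2)
iteration 8: ___XXXXXXXX____

___XXXXXXXX____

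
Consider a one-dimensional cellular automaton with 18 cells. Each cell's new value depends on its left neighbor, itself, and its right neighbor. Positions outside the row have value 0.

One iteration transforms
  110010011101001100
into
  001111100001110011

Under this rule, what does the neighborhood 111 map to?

At position 8 the neighborhood is 111; the next row has 0 there.

0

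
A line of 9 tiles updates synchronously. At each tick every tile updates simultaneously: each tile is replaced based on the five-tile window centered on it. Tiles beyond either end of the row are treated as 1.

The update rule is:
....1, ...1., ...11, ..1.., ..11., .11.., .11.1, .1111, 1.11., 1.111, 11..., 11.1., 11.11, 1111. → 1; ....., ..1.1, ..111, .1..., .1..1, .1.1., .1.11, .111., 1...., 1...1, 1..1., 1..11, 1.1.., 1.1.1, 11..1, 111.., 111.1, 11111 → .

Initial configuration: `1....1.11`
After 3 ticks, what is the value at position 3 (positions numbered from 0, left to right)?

1

.1.11..11
1..11...1
...111.1.
position 3 holds 1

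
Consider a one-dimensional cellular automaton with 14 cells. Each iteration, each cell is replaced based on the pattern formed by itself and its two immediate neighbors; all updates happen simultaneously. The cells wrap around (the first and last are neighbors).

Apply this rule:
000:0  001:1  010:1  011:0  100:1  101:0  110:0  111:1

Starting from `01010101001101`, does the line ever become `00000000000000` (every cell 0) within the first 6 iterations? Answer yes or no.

01010101110001
01010100101011
01010111101000
11010011001100
00011100110011
10101011001100
iteration 6 is 10101011001100, still not uniform 0

no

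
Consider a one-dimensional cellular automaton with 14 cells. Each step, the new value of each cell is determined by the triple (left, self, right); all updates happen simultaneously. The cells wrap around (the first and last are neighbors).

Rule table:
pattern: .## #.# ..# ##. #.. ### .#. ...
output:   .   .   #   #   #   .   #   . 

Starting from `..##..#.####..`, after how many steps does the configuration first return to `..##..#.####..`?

14

.#.####....##.
##....##..#.##
.##..#.####...
#.####....##..
#....##..#.###
##..#.####....
.####....##..#
....##..#.####
#..#.####....#
####....##..#.
...##..#.####.
..#.####....##
###....##..#.#
..##..#.####..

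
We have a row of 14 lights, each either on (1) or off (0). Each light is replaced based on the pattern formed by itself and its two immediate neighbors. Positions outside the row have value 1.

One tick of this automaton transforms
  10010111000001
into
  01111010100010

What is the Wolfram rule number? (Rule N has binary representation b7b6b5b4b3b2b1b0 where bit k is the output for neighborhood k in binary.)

position 6: 111 → 1  (bit 7 = 1)
position 0: 110 → 0  (bit 6 = 0)
position 4: 101 → 1  (bit 5 = 1)
position 1: 100 → 1  (bit 4 = 1)
position 5: 011 → 0  (bit 3 = 0)
position 3: 010 → 1  (bit 2 = 1)
position 2: 001 → 1  (bit 1 = 1)
position 9: 000 → 0  (bit 0 = 0)
bits b7..b0 = 10110110 = 182

182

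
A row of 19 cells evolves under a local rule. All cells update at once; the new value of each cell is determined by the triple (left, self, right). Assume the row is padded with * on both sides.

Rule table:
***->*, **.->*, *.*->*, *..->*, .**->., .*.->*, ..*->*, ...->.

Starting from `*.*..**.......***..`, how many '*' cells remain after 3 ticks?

15

*****.**.....*.****
******.**...***.***
*******.**.*.***.**
count of *: 15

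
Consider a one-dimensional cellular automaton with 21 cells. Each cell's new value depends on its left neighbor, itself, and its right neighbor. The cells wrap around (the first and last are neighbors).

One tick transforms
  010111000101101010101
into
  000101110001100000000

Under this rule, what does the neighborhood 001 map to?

0

At position 8 the neighborhood is 001; the next row has 0 there.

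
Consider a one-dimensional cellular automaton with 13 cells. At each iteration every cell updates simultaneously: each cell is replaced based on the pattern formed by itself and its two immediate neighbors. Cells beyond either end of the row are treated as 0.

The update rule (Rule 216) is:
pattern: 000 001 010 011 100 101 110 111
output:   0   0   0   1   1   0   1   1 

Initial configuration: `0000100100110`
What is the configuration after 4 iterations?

0000000010111

iteration 1: 0000010010111
iteration 2: 0000001000111
iteration 3: 0000000100111
iteration 4: 0000000010111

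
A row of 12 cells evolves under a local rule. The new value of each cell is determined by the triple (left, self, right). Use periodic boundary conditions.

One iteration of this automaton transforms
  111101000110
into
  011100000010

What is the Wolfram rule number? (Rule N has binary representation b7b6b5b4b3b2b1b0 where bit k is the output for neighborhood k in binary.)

position 1: 111 → 1  (bit 7 = 1)
position 3: 110 → 1  (bit 6 = 1)
position 4: 101 → 0  (bit 5 = 0)
position 6: 100 → 0  (bit 4 = 0)
position 0: 011 → 0  (bit 3 = 0)
position 5: 010 → 0  (bit 2 = 0)
position 8: 001 → 0  (bit 1 = 0)
position 7: 000 → 0  (bit 0 = 0)
bits b7..b0 = 11000000 = 192

192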